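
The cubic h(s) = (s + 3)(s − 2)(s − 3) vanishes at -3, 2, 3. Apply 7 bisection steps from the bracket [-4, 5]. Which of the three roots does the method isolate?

midpoint 0.5: h = 13.125 > 0 → [-4, 0.5]
midpoint -1.75: h = 22.265625 > 0 → [-4, -1.75]
midpoint -2.875: h = 3.580078 > 0 → [-4, -2.875]
midpoint -3.4375: h = -15.3142 < 0 → [-3.4375, -2.875]
midpoint -3.15625: h = -4.9599 < 0 → [-3.15625, -2.875]
midpoint -3.015625: h = -0.4714 < 0 → [-3.015625, -2.875]
midpoint -2.9453125: h = 1.6079 > 0 → [-3.015625, -2.9453125]

-3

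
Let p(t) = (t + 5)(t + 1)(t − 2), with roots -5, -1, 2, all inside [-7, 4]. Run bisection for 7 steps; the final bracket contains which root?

-5

midpoint -1.5: p = 6.125 > 0 → [-7, -1.5]
midpoint -4.25: p = 15.234375 > 0 → [-7, -4.25]
midpoint -5.625: p = -22.041016 < 0 → [-5.625, -4.25]
midpoint -4.9375: p = 1.7073 > 0 → [-5.625, -4.9375]
midpoint -5.28125: p = -8.7674 < 0 → [-5.28125, -4.9375]
midpoint -5.109375: p = -3.1954 < 0 → [-5.109375, -4.9375]
midpoint -5.0234375: p = -0.6623 < 0 → [-5.0234375, -4.9375]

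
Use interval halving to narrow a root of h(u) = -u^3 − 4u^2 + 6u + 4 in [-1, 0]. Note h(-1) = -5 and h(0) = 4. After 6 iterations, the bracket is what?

h(-0.5) = 0.125 > 0, so the root lies in [-1, -0.5]
h(-0.75) = -2.328125 < 0, so the root lies in [-0.75, -0.5]
h(-0.625) = -1.068359 < 0, so the root lies in [-0.625, -0.5]
h(-0.5625) = -0.4626 < 0, so the root lies in [-0.5625, -0.5]
h(-0.53125) = -0.1665 < 0, so the root lies in [-0.53125, -0.5]
h(-0.515625) = -0.0201 < 0, so the root lies in [-0.515625, -0.5]

[-0.515625, -0.5]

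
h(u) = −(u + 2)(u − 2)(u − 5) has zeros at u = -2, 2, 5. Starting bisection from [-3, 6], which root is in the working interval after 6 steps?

-2

h(1.5) = -6.125 < 0, so the root lies in [-3, 1.5]
h(-0.75) = -19.765625 < 0, so the root lies in [-3, -0.75]
h(-1.875) = -3.330078 < 0, so the root lies in [-3, -1.875]
h(-2.4375) = 14.4392 > 0, so the root lies in [-2.4375, -1.875]
h(-2.15625) = 4.6474 > 0, so the root lies in [-2.15625, -1.875]
h(-2.015625) = 0.4402 > 0, so the root lies in [-2.015625, -1.875]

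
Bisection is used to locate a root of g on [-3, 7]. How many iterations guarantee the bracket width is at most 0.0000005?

25

Width after n steps is 10/2^n. Need 2^n ≥ 10/0.0000005 = 20000000.
2^24 = 16777216 < 20000000 ≤ 2^25 = 33554432, so n = 25.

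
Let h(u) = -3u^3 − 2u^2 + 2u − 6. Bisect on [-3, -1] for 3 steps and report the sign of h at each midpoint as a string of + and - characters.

midpoint -2: h = 6 > 0 → [-2, -1]
midpoint -1.5: h = -3.375 < 0 → [-2, -1.5]
midpoint -1.75: h = 0.453125 > 0 → [-1.75, -1.5]

+-+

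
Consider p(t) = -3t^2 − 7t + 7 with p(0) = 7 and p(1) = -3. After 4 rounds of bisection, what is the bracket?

midpoint 0.5: p = 2.75 > 0 → [0.5, 1]
midpoint 0.75: p = 0.0625 > 0 → [0.75, 1]
midpoint 0.875: p = -1.421875 < 0 → [0.75, 0.875]
midpoint 0.8125: p = -0.668 < 0 → [0.75, 0.8125]

[0.75, 0.8125]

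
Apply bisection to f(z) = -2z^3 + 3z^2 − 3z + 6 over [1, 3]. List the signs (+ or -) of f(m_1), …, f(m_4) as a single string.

midpoint 2: f = -4 < 0 → [1, 2]
midpoint 1.5: f = 1.5 > 0 → [1.5, 2]
midpoint 1.75: f = -0.78125 < 0 → [1.5, 1.75]
midpoint 1.625: f = 0.4648 > 0 → [1.625, 1.75]

-+-+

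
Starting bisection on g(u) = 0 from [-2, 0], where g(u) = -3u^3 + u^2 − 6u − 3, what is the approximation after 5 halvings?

g(-1) = 7 > 0, so the root lies in [-1, 0]
g(-0.5) = 0.625 > 0, so the root lies in [-0.5, 0]
g(-0.25) = -1.390625 < 0, so the root lies in [-0.5, -0.25]
g(-0.375) = -0.4512 < 0, so the root lies in [-0.5, -0.375]
g(-0.4375) = 0.0676 > 0, so the root lies in [-0.4375, -0.375]

-0.4375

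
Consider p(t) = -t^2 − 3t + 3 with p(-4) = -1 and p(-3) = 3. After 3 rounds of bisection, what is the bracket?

midpoint -3.5: p = 1.25 > 0 → [-4, -3.5]
midpoint -3.75: p = 0.1875 > 0 → [-4, -3.75]
midpoint -3.875: p = -0.390625 < 0 → [-3.875, -3.75]

[-3.875, -3.75]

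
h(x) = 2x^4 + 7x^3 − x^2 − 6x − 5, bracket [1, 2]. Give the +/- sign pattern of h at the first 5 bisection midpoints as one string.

x = 1.5 gives h = 17.5, positive; keep [1, 1.5]
x = 1.25 gives h = 4.492188, positive; keep [1, 1.25]
x = 1.125 gives h = 0.154785, positive; keep [1, 1.125]
x = 1.0625 gives h = -1.5588, negative; keep [1.0625, 1.125]
x = 1.09375 gives h = -0.7375, negative; keep [1.09375, 1.125]

+++--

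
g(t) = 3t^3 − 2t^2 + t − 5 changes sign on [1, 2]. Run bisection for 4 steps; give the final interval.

[1.3125, 1.375]

t = 1.5 gives g = 2.125, positive; keep [1, 1.5]
t = 1.25 gives g = -1.015625, negative; keep [1.25, 1.5]
t = 1.375 gives g = 0.392578, positive; keep [1.25, 1.375]
t = 1.3125 gives g = -0.3499, negative; keep [1.3125, 1.375]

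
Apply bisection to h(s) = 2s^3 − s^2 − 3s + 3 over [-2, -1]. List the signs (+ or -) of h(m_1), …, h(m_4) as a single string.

s = -1.5 gives h = -1.5, negative; keep [-1.5, -1]
s = -1.25 gives h = 1.28125, positive; keep [-1.5, -1.25]
s = -1.375 gives h = 0.035156, positive; keep [-1.5, -1.375]
s = -1.4375 gives h = -0.6948, negative; keep [-1.4375, -1.375]

-++-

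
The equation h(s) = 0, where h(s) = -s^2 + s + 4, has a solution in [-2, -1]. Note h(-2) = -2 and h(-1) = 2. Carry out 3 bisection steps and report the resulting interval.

[-1.625, -1.5]

h(-1.5) = 0.25 > 0, so the root lies in [-2, -1.5]
h(-1.75) = -0.8125 < 0, so the root lies in [-1.75, -1.5]
h(-1.625) = -0.265625 < 0, so the root lies in [-1.625, -1.5]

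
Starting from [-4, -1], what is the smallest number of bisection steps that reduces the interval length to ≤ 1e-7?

25

Width after n steps is 3/2^n. Need 2^n ≥ 3/1e-7 = 30000000.
2^24 = 16777216 < 30000000 ≤ 2^25 = 33554432, so n = 25.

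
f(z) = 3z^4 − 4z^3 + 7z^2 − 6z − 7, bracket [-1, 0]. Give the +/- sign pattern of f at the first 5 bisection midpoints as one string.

f(-0.5) = -1.5625 < 0, so the root lies in [-1, -0.5]
f(-0.75) = 4.074219 > 0, so the root lies in [-0.75, -0.5]
f(-0.625) = 0.918701 > 0, so the root lies in [-0.625, -0.5]
f(-0.5625) = -0.3979 < 0, so the root lies in [-0.625, -0.5625]
f(-0.59375) = 0.2404 > 0, so the root lies in [-0.59375, -0.5625]

-++-+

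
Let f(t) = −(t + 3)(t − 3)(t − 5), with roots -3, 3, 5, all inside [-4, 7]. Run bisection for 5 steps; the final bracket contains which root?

f(1.5) = -23.625 < 0, so the root lies in [-4, 1.5]
f(-1.25) = -46.484375 < 0, so the root lies in [-4, -1.25]
f(-2.625) = -16.083984 < 0, so the root lies in [-4, -2.625]
f(-3.3125) = 16.3977 > 0, so the root lies in [-3.3125, -2.625]
f(-2.96875) = -1.4864 < 0, so the root lies in [-3.3125, -2.96875]

-3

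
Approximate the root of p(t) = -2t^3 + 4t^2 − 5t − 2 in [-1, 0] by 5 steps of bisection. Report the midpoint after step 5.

t = -0.5 gives p = 1.75, positive; keep [-0.5, 0]
t = -0.25 gives p = -0.46875, negative; keep [-0.5, -0.25]
t = -0.375 gives p = 0.542969, positive; keep [-0.375, -0.25]
t = -0.3125 gives p = 0.0142, positive; keep [-0.3125, -0.25]
t = -0.28125 gives p = -0.2328, negative; keep [-0.3125, -0.28125]

-0.28125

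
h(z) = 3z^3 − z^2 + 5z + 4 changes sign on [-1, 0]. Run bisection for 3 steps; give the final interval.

m = -0.5, h(m) = 0.875 (+); new bracket [-1, -0.5]
m = -0.75, h(m) = -1.578125 (−); new bracket [-0.75, -0.5]
m = -0.625, h(m) = -0.248047 (−); new bracket [-0.625, -0.5]

[-0.625, -0.5]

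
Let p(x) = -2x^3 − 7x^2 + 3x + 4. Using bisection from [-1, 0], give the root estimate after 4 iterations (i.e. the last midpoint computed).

-0.5625

x = -0.5 gives p = 1, positive; keep [-1, -0.5]
x = -0.75 gives p = -1.34375, negative; keep [-0.75, -0.5]
x = -0.625 gives p = -0.121094, negative; keep [-0.625, -0.5]
x = -0.5625 gives p = 0.4536, positive; keep [-0.625, -0.5625]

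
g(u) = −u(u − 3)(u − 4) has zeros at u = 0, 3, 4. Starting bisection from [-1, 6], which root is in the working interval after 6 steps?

0

m = 2.5, g(m) = -1.875 (−); new bracket [-1, 2.5]
m = 0.75, g(m) = -5.484375 (−); new bracket [-1, 0.75]
m = -0.125, g(m) = 1.611328 (+); new bracket [-0.125, 0.75]
m = 0.3125, g(m) = -3.0969 (−); new bracket [-0.125, 0.3125]
m = 0.09375, g(m) = -1.0643 (−); new bracket [-0.125, 0.09375]
m = -0.015625, g(m) = 0.1892 (+); new bracket [-0.015625, 0.09375]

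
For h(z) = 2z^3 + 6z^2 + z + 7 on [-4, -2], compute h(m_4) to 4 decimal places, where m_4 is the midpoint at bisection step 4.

1.4336

h(-3) = 4 > 0, so the root lies in [-4, -3]
h(-3.5) = -8.75 < 0, so the root lies in [-3.5, -3]
h(-3.25) = -1.53125 < 0, so the root lies in [-3.25, -3]
h(-3.125) = 1.4336 > 0, so the root lies in [-3.25, -3.125]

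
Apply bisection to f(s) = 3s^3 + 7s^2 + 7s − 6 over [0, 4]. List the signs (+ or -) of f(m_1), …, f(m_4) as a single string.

++-+

m = 2, f(m) = 60 (+); new bracket [0, 2]
m = 1, f(m) = 11 (+); new bracket [0, 1]
m = 0.5, f(m) = -0.375 (−); new bracket [0.5, 1]
m = 0.75, f(m) = 4.4531 (+); new bracket [0.5, 0.75]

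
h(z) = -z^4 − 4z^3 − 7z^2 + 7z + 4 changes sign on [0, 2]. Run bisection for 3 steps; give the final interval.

z = 1 gives h = -1, negative; keep [0, 1]
z = 0.5 gives h = 5.1875, positive; keep [0.5, 1]
z = 0.75 gives h = 3.308594, positive; keep [0.75, 1]

[0.75, 1]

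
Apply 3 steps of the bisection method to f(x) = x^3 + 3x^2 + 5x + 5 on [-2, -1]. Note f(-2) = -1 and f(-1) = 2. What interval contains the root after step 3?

f(-1.5) = 0.875 > 0, so the root lies in [-2, -1.5]
f(-1.75) = 0.078125 > 0, so the root lies in [-2, -1.75]
f(-1.875) = -0.419922 < 0, so the root lies in [-1.875, -1.75]

[-1.875, -1.75]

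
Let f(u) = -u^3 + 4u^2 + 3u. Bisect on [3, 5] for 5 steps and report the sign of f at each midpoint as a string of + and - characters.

midpoint 4: f = 12 > 0 → [4, 5]
midpoint 4.5: f = 3.375 > 0 → [4.5, 5]
midpoint 4.75: f = -2.671875 < 0 → [4.5, 4.75]
midpoint 4.625: f = 0.5059 > 0 → [4.625, 4.75]
midpoint 4.6875: f = -1.0437 < 0 → [4.625, 4.6875]

++-+-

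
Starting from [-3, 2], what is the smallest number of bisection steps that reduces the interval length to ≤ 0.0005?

Width after n steps is 5/2^n. Need 2^n ≥ 5/0.0005 = 10000.
2^13 = 8192 < 10000 ≤ 2^14 = 16384, so n = 14.

14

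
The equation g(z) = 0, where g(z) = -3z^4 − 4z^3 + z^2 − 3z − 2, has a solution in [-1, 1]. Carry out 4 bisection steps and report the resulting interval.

midpoint 0: g = -2 < 0 → [-1, 0]
midpoint -0.5: g = 0.0625 > 0 → [-0.5, 0]
midpoint -0.25: g = -1.136719 < 0 → [-0.5, -0.25]
midpoint -0.375: g = -0.5828 < 0 → [-0.5, -0.375]

[-0.5, -0.375]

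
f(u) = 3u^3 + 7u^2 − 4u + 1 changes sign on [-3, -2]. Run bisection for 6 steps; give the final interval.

midpoint -2.5: f = 7.875 > 0 → [-3, -2.5]
midpoint -2.75: f = 2.546875 > 0 → [-3, -2.75]
midpoint -2.875: f = -0.931641 < 0 → [-2.875, -2.75]
midpoint -2.8125: f = 0.8792 > 0 → [-2.875, -2.8125]
midpoint -2.84375: f = -0.0081 < 0 → [-2.84375, -2.8125]
midpoint -2.828125: f = 0.44 > 0 → [-2.84375, -2.828125]

[-2.84375, -2.828125]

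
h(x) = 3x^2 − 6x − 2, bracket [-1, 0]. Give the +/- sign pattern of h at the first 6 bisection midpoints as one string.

x = -0.5 gives h = 1.75, positive; keep [-0.5, 0]
x = -0.25 gives h = -0.3125, negative; keep [-0.5, -0.25]
x = -0.375 gives h = 0.671875, positive; keep [-0.375, -0.25]
x = -0.3125 gives h = 0.168, positive; keep [-0.3125, -0.25]
x = -0.28125 gives h = -0.0752, negative; keep [-0.3125, -0.28125]
x = -0.296875 gives h = 0.0457, positive; keep [-0.296875, -0.28125]

+-++-+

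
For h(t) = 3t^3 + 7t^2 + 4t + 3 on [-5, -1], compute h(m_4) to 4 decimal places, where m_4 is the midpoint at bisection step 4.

t = -3 gives h = -27, negative; keep [-3, -1]
t = -2 gives h = -1, negative; keep [-2, -1]
t = -1.5 gives h = 2.625, positive; keep [-2, -1.5]
t = -1.75 gives h = 1.3594, positive; keep [-2, -1.75]

1.3594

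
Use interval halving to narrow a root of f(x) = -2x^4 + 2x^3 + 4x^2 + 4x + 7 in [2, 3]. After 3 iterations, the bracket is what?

[2.375, 2.5]

m = 2.5, f(m) = -4.875 (−); new bracket [2, 2.5]
m = 2.25, f(m) = 7.773438 (+); new bracket [2.25, 2.5]
m = 2.375, f(m) = 2.222168 (+); new bracket [2.375, 2.5]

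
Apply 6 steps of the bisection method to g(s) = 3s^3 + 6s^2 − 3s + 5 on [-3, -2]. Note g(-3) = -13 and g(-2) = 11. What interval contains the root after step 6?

[-2.625, -2.609375]

m = -2.5, g(m) = 3.125 (+); new bracket [-3, -2.5]
m = -2.75, g(m) = -3.765625 (−); new bracket [-2.75, -2.5]
m = -2.625, g(m) = -0.044922 (−); new bracket [-2.625, -2.5]
m = -2.5625, g(m) = 1.6067 (+); new bracket [-2.625, -2.5625]
m = -2.59375, g(m) = 0.7978 (+); new bracket [-2.625, -2.59375]
m = -2.609375, g(m) = 0.3807 (+); new bracket [-2.625, -2.609375]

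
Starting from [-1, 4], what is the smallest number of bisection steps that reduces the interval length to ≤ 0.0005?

Width after n steps is 5/2^n. Need 2^n ≥ 5/0.0005 = 10000.
2^13 = 8192 < 10000 ≤ 2^14 = 16384, so n = 14.

14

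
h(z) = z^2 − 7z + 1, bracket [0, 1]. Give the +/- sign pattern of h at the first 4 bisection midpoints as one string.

z = 0.5 gives h = -2.25, negative; keep [0, 0.5]
z = 0.25 gives h = -0.6875, negative; keep [0, 0.25]
z = 0.125 gives h = 0.140625, positive; keep [0.125, 0.25]
z = 0.1875 gives h = -0.2773, negative; keep [0.125, 0.1875]

--+-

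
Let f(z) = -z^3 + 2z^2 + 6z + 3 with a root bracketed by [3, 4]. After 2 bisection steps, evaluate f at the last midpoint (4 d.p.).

0.8906

m = 3.5, f(m) = 5.625 (+); new bracket [3.5, 4]
m = 3.75, f(m) = 0.890625 (+); new bracket [3.75, 4]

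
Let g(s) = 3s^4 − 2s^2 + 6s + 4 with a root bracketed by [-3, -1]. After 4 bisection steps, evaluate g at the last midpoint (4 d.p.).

midpoint -2: g = 32 > 0 → [-2, -1]
midpoint -1.5: g = 5.6875 > 0 → [-1.5, -1]
midpoint -1.25: g = 0.699219 > 0 → [-1.25, -1]
midpoint -1.125: g = -0.4758 < 0 → [-1.25, -1.125]

-0.4758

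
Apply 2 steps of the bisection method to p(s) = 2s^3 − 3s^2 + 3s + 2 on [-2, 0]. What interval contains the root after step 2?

[-0.5, 0]

m = -1, p(m) = -6 (−); new bracket [-1, 0]
m = -0.5, p(m) = -0.5 (−); new bracket [-0.5, 0]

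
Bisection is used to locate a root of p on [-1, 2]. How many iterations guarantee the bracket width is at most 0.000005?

20

Width after n steps is 3/2^n. Need 2^n ≥ 3/0.000005 = 600000.
2^19 = 524288 < 600000 ≤ 2^20 = 1048576, so n = 20.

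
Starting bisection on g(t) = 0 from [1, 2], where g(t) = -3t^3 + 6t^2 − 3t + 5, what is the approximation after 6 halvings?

m = 1.5, g(m) = 3.875 (+); new bracket [1.5, 2]
m = 1.75, g(m) = 2.046875 (+); new bracket [1.75, 2]
m = 1.875, g(m) = 0.693359 (+); new bracket [1.875, 2]
m = 1.9375, g(m) = -0.1086 (−); new bracket [1.875, 1.9375]
m = 1.90625, g(m) = 0.3033 (+); new bracket [1.90625, 1.9375]
m = 1.921875, g(m) = 0.1001 (+); new bracket [1.921875, 1.9375]

1.921875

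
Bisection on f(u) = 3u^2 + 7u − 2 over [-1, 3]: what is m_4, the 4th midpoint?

midpoint 1: f = 8 > 0 → [-1, 1]
midpoint 0: f = -2 < 0 → [0, 1]
midpoint 0.5: f = 2.25 > 0 → [0, 0.5]
midpoint 0.25: f = -0.0625 < 0 → [0.25, 0.5]

0.25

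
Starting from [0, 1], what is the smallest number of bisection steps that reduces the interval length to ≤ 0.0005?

Width after n steps is 1/2^n. Need 2^n ≥ 1/0.0005 = 2000.
2^10 = 1024 < 2000 ≤ 2^11 = 2048, so n = 11.

11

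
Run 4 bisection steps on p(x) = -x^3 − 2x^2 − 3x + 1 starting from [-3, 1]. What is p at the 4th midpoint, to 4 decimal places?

x = -1 gives p = 3, positive; keep [-1, 1]
x = 0 gives p = 1, positive; keep [0, 1]
x = 0.5 gives p = -1.125, negative; keep [0, 0.5]
x = 0.25 gives p = 0.1094, positive; keep [0.25, 0.5]

0.1094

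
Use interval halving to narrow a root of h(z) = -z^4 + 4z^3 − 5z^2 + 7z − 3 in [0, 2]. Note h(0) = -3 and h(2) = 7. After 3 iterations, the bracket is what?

[0.5, 0.75]

z = 1 gives h = 2, positive; keep [0, 1]
z = 0.5 gives h = -0.3125, negative; keep [0.5, 1]
z = 0.75 gives h = 0.808594, positive; keep [0.5, 0.75]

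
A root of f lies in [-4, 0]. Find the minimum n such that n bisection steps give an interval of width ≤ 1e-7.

26

Width after n steps is 4/2^n. Need 2^n ≥ 4/1e-7 = 40000000.
2^25 = 33554432 < 40000000 ≤ 2^26 = 67108864, so n = 26.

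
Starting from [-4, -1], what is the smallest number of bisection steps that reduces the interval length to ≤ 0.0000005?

23

Width after n steps is 3/2^n. Need 2^n ≥ 3/0.0000005 = 6000000.
2^22 = 4194304 < 6000000 ≤ 2^23 = 8388608, so n = 23.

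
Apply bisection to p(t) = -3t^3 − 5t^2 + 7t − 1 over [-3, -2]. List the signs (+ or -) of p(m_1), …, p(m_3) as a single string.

-++

t = -2.5 gives p = -2.875, negative; keep [-3, -2.5]
t = -2.75 gives p = 4.328125, positive; keep [-2.75, -2.5]
t = -2.625 gives p = 0.435547, positive; keep [-2.625, -2.5]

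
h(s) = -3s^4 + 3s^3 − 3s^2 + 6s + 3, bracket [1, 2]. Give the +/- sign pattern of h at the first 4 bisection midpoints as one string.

m = 1.5, h(m) = 0.1875 (+); new bracket [1.5, 2]
m = 1.75, h(m) = -7.746094 (−); new bracket [1.5, 1.75]
m = 1.625, h(m) = -3.217529 (−); new bracket [1.5, 1.625]
m = 1.5625, h(m) = -1.3865 (−); new bracket [1.5, 1.5625]

+---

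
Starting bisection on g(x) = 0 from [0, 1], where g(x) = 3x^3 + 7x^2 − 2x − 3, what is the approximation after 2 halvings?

x = 0.5 gives g = -1.875, negative; keep [0.5, 1]
x = 0.75 gives g = 0.703125, positive; keep [0.5, 0.75]

0.75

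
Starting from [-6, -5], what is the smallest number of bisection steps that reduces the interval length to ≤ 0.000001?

20

Width after n steps is 1/2^n. Need 2^n ≥ 1/0.000001 = 1000000.
2^19 = 524288 < 1000000 ≤ 2^20 = 1048576, so n = 20.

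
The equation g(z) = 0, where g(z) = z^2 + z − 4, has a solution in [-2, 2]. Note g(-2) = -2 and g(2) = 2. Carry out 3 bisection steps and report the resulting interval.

[1.5, 2]

g(0) = -4 < 0, so the root lies in [0, 2]
g(1) = -2 < 0, so the root lies in [1, 2]
g(1.5) = -0.25 < 0, so the root lies in [1.5, 2]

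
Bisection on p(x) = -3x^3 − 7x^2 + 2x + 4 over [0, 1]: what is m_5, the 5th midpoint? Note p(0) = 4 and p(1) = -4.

0.78125

m = 0.5, p(m) = 2.875 (+); new bracket [0.5, 1]
m = 0.75, p(m) = 0.296875 (+); new bracket [0.75, 1]
m = 0.875, p(m) = -1.619141 (−); new bracket [0.75, 0.875]
m = 0.8125, p(m) = -0.6052 (−); new bracket [0.75, 0.8125]
m = 0.78125, p(m) = -0.1405 (−); new bracket [0.75, 0.78125]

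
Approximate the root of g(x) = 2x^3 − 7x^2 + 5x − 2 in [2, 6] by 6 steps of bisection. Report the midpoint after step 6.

2.6875

g(4) = 34 > 0, so the root lies in [2, 4]
g(3) = 4 > 0, so the root lies in [2, 3]
g(2.5) = -2 < 0, so the root lies in [2.5, 3]
g(2.75) = 0.4062 > 0, so the root lies in [2.5, 2.75]
g(2.625) = -0.9336 < 0, so the root lies in [2.625, 2.75]
g(2.6875) = -0.2993 < 0, so the root lies in [2.6875, 2.75]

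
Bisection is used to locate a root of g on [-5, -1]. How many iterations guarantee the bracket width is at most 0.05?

7

Width after n steps is 4/2^n. Need 2^n ≥ 4/0.05 = 80.
2^6 = 64 < 80 ≤ 2^7 = 128, so n = 7.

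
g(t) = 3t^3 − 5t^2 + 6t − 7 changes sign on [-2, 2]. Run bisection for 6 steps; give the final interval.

g(0) = -7 < 0, so the root lies in [0, 2]
g(1) = -3 < 0, so the root lies in [1, 2]
g(1.5) = 0.875 > 0, so the root lies in [1, 1.5]
g(1.25) = -1.4531 < 0, so the root lies in [1.25, 1.5]
g(1.375) = -0.4043 < 0, so the root lies in [1.375, 1.5]
g(1.4375) = 0.2043 > 0, so the root lies in [1.375, 1.4375]

[1.375, 1.4375]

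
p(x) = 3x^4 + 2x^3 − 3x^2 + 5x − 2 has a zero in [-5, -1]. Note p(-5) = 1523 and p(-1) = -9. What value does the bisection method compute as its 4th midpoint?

midpoint -3: p = 145 > 0 → [-3, -1]
midpoint -2: p = 8 > 0 → [-2, -1]
midpoint -1.5: p = -7.8125 < 0 → [-2, -1.5]
midpoint -1.75: p = -2.5195 < 0 → [-2, -1.75]

-1.75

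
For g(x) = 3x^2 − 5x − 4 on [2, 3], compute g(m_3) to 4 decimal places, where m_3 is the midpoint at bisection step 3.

1.0469

x = 2.5 gives g = 2.25, positive; keep [2, 2.5]
x = 2.25 gives g = -0.0625, negative; keep [2.25, 2.5]
x = 2.375 gives g = 1.046875, positive; keep [2.25, 2.375]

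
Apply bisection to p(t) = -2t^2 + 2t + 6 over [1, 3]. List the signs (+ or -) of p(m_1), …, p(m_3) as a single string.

midpoint 2: p = 2 > 0 → [2, 3]
midpoint 2.5: p = -1.5 < 0 → [2, 2.5]
midpoint 2.25: p = 0.375 > 0 → [2.25, 2.5]

+-+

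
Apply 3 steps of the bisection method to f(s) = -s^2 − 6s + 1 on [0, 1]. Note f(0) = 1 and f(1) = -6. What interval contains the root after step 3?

[0.125, 0.25]

s = 0.5 gives f = -2.25, negative; keep [0, 0.5]
s = 0.25 gives f = -0.5625, negative; keep [0, 0.25]
s = 0.125 gives f = 0.234375, positive; keep [0.125, 0.25]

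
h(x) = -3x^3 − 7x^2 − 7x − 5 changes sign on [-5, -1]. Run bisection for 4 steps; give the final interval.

[-1.75, -1.5]

m = -3, h(m) = 34 (+); new bracket [-3, -1]
m = -2, h(m) = 5 (+); new bracket [-2, -1]
m = -1.5, h(m) = -0.125 (−); new bracket [-2, -1.5]
m = -1.75, h(m) = 1.8906 (+); new bracket [-1.75, -1.5]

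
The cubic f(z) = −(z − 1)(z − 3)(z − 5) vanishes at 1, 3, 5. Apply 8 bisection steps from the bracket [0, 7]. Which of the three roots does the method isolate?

midpoint 3.5: f = 1.875 > 0 → [3.5, 7]
midpoint 5.25: f = -2.390625 < 0 → [3.5, 5.25]
midpoint 4.375: f = 2.900391 > 0 → [4.375, 5.25]
midpoint 4.8125: f = 1.2957 > 0 → [4.8125, 5.25]
midpoint 5.03125: f = -0.2559 < 0 → [4.8125, 5.03125]
midpoint 4.921875: f = 0.5889 > 0 → [4.921875, 5.03125]
midpoint 4.9765625: f = 0.1842 > 0 → [4.9765625, 5.03125]
midpoint 5.00390625: f = -0.0313 < 0 → [4.9765625, 5.00390625]

5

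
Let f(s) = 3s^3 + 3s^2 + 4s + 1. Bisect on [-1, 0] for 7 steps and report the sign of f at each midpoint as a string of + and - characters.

-+--+-+

s = -0.5 gives f = -0.625, negative; keep [-0.5, 0]
s = -0.25 gives f = 0.140625, positive; keep [-0.5, -0.25]
s = -0.375 gives f = -0.236328, negative; keep [-0.375, -0.25]
s = -0.3125 gives f = -0.0486, negative; keep [-0.3125, -0.25]
s = -0.28125 gives f = 0.0456, positive; keep [-0.3125, -0.28125]
s = -0.296875 gives f = -0.0016, negative; keep [-0.296875, -0.28125]
s = -0.2890625 gives f = 0.022, positive; keep [-0.296875, -0.2890625]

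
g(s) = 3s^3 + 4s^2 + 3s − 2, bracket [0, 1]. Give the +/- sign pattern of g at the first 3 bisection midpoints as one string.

s = 0.5 gives g = 0.875, positive; keep [0, 0.5]
s = 0.25 gives g = -0.953125, negative; keep [0.25, 0.5]
s = 0.375 gives g = -0.154297, negative; keep [0.375, 0.5]

+--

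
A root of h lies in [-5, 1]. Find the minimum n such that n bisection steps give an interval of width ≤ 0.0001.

Width after n steps is 6/2^n. Need 2^n ≥ 6/0.0001 = 60000.
2^15 = 32768 < 60000 ≤ 2^16 = 65536, so n = 16.

16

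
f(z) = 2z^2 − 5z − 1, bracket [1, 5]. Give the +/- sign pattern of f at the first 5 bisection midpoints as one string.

+--+-

z = 3 gives f = 2, positive; keep [1, 3]
z = 2 gives f = -3, negative; keep [2, 3]
z = 2.5 gives f = -1, negative; keep [2.5, 3]
z = 2.75 gives f = 0.375, positive; keep [2.5, 2.75]
z = 2.625 gives f = -0.3438, negative; keep [2.625, 2.75]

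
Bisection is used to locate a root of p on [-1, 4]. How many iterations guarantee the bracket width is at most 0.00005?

Width after n steps is 5/2^n. Need 2^n ≥ 5/0.00005 = 100000.
2^16 = 65536 < 100000 ≤ 2^17 = 131072, so n = 17.

17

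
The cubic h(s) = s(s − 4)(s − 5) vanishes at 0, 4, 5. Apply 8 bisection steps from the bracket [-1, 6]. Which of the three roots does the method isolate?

0

s = 2.5 gives h = 9.375, positive; keep [-1, 2.5]
s = 0.75 gives h = 10.359375, positive; keep [-1, 0.75]
s = -0.125 gives h = -2.642578, negative; keep [-0.125, 0.75]
s = 0.3125 gives h = 5.4016, positive; keep [-0.125, 0.3125]
s = 0.09375 gives h = 1.7967, positive; keep [-0.125, 0.09375]
s = -0.015625 gives h = -0.3147, negative; keep [-0.015625, 0.09375]
s = 0.0390625 gives h = 0.7676, positive; keep [-0.015625, 0.0390625]
s = 0.01171875 gives h = 0.2331, positive; keep [-0.015625, 0.01171875]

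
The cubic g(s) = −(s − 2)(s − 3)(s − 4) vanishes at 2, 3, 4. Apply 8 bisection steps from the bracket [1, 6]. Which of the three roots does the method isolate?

midpoint 3.5: g = 0.375 > 0 → [3.5, 6]
midpoint 4.75: g = -3.609375 < 0 → [3.5, 4.75]
midpoint 4.125: g = -0.298828 < 0 → [3.5, 4.125]
midpoint 3.8125: g = 0.2761 > 0 → [3.8125, 4.125]
midpoint 3.96875: g = 0.0596 > 0 → [3.96875, 4.125]
midpoint 4.046875: g = -0.1004 < 0 → [3.96875, 4.046875]
midpoint 4.0078125: g = -0.0158 < 0 → [3.96875, 4.0078125]
midpoint 3.98828125: g = 0.023 > 0 → [3.98828125, 4.0078125]

4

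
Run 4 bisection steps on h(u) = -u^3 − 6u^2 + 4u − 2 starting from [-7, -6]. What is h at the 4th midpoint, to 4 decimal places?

1.9968

midpoint -6.5: h = -6.875 < 0 → [-7, -6.5]
midpoint -6.75: h = 5.171875 > 0 → [-6.75, -6.5]
midpoint -6.625: h = -1.068359 < 0 → [-6.75, -6.625]
midpoint -6.6875: h = 1.9968 > 0 → [-6.6875, -6.625]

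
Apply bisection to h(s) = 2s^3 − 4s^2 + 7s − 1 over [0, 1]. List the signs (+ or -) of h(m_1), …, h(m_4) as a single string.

h(0.5) = 1.75 > 0, so the root lies in [0, 0.5]
h(0.25) = 0.53125 > 0, so the root lies in [0, 0.25]
h(0.125) = -0.183594 < 0, so the root lies in [0.125, 0.25]
h(0.1875) = 0.1851 > 0, so the root lies in [0.125, 0.1875]

++-+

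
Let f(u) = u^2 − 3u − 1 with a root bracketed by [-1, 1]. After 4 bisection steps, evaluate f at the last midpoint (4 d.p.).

m = 0, f(m) = -1 (−); new bracket [-1, 0]
m = -0.5, f(m) = 0.75 (+); new bracket [-0.5, 0]
m = -0.25, f(m) = -0.1875 (−); new bracket [-0.5, -0.25]
m = -0.375, f(m) = 0.2656 (+); new bracket [-0.375, -0.25]

0.2656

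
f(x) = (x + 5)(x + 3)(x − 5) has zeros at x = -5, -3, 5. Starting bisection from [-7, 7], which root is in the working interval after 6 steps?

x = 0 gives f = -75, negative; keep [0, 7]
x = 3.5 gives f = -82.875, negative; keep [3.5, 7]
x = 5.25 gives f = 21.140625, positive; keep [3.5, 5.25]
x = 4.375 gives f = -43.2129, negative; keep [4.375, 5.25]
x = 4.8125 gives f = -14.3738, negative; keep [4.8125, 5.25]
x = 5.03125 gives f = 2.5176, positive; keep [4.8125, 5.03125]

5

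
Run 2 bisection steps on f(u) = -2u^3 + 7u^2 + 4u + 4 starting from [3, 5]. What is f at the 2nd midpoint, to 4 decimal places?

-18.5000

midpoint 4: f = 4 > 0 → [4, 5]
midpoint 4.5: f = -18.5 < 0 → [4, 4.5]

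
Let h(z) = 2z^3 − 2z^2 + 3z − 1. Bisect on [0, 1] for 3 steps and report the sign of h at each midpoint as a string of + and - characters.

m = 0.5, h(m) = 0.25 (+); new bracket [0, 0.5]
m = 0.25, h(m) = -0.34375 (−); new bracket [0.25, 0.5]
m = 0.375, h(m) = -0.050781 (−); new bracket [0.375, 0.5]

+--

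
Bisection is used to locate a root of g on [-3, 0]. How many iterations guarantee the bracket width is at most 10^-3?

Width after n steps is 3/2^n. Need 2^n ≥ 3/10^-3 = 3000.
2^11 = 2048 < 3000 ≤ 2^12 = 4096, so n = 12.

12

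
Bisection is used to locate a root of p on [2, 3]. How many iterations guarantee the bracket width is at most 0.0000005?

21

Width after n steps is 1/2^n. Need 2^n ≥ 1/0.0000005 = 2000000.
2^20 = 1048576 < 2000000 ≤ 2^21 = 2097152, so n = 21.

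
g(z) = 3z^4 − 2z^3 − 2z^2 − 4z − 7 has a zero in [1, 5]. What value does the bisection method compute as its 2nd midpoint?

g(3) = 152 > 0, so the root lies in [1, 3]
g(2) = 9 > 0, so the root lies in [1, 2]

2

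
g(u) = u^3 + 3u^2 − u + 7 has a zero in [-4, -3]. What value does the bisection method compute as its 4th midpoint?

m = -3.5, g(m) = 4.375 (+); new bracket [-4, -3.5]
m = -3.75, g(m) = 0.203125 (+); new bracket [-4, -3.75]
m = -3.875, g(m) = -2.263672 (−); new bracket [-3.875, -3.75]
m = -3.8125, g(m) = -0.9973 (−); new bracket [-3.8125, -3.75]

-3.8125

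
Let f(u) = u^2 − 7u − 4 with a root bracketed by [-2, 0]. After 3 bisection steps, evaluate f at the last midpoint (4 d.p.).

1.8125

midpoint -1: f = 4 > 0 → [-1, 0]
midpoint -0.5: f = -0.25 < 0 → [-1, -0.5]
midpoint -0.75: f = 1.8125 > 0 → [-0.75, -0.5]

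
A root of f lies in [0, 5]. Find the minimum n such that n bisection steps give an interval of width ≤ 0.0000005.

24

Width after n steps is 5/2^n. Need 2^n ≥ 5/0.0000005 = 10000000.
2^23 = 8388608 < 10000000 ≤ 2^24 = 16777216, so n = 24.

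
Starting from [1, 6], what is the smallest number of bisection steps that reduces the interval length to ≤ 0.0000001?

26

Width after n steps is 5/2^n. Need 2^n ≥ 5/0.0000001 = 50000000.
2^25 = 33554432 < 50000000 ≤ 2^26 = 67108864, so n = 26.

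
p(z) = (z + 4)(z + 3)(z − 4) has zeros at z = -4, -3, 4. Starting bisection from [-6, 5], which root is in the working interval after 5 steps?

midpoint -0.5: p = -39.375 < 0 → [-0.5, 5]
midpoint 2.25: p = -57.421875 < 0 → [2.25, 5]
midpoint 3.625: p = -18.943359 < 0 → [3.625, 5]
midpoint 4.3125: p = 18.9954 > 0 → [3.625, 4.3125]
midpoint 3.96875: p = -1.7354 < 0 → [3.96875, 4.3125]

4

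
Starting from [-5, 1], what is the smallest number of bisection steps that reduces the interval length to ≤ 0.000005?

Width after n steps is 6/2^n. Need 2^n ≥ 6/0.000005 = 1200000.
2^20 = 1048576 < 1200000 ≤ 2^21 = 2097152, so n = 21.

21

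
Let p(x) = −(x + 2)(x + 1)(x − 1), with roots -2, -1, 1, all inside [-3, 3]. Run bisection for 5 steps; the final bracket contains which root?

1

m = 0, p(m) = 2 (+); new bracket [0, 3]
m = 1.5, p(m) = -4.375 (−); new bracket [0, 1.5]
m = 0.75, p(m) = 1.203125 (+); new bracket [0.75, 1.5]
m = 1.125, p(m) = -0.8301 (−); new bracket [0.75, 1.125]
m = 0.9375, p(m) = 0.3557 (+); new bracket [0.9375, 1.125]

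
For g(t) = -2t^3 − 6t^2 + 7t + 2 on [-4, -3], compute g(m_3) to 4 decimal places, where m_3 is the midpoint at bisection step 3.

g(-3.5) = -10.25 < 0, so the root lies in [-4, -3.5]
g(-3.75) = -3.15625 < 0, so the root lies in [-4, -3.75]
g(-3.875) = 1.152344 > 0, so the root lies in [-3.875, -3.75]

1.1523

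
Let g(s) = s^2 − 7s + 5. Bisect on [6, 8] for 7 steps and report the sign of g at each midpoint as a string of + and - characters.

midpoint 7: g = 5 > 0 → [6, 7]
midpoint 6.5: g = 1.75 > 0 → [6, 6.5]
midpoint 6.25: g = 0.3125 > 0 → [6, 6.25]
midpoint 6.125: g = -0.3594 < 0 → [6.125, 6.25]
midpoint 6.1875: g = -0.0273 < 0 → [6.1875, 6.25]
midpoint 6.21875: g = 0.1416 > 0 → [6.1875, 6.21875]
midpoint 6.203125: g = 0.0569 > 0 → [6.1875, 6.203125]

+++--++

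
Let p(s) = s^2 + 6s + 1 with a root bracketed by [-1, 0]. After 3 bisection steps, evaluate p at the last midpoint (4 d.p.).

0.2656

m = -0.5, p(m) = -1.75 (−); new bracket [-0.5, 0]
m = -0.25, p(m) = -0.4375 (−); new bracket [-0.25, 0]
m = -0.125, p(m) = 0.265625 (+); new bracket [-0.25, -0.125]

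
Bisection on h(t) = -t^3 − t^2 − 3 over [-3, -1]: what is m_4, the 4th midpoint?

t = -2 gives h = 1, positive; keep [-2, -1]
t = -1.5 gives h = -1.875, negative; keep [-2, -1.5]
t = -1.75 gives h = -0.703125, negative; keep [-2, -1.75]
t = -1.875 gives h = 0.0762, positive; keep [-1.875, -1.75]

-1.875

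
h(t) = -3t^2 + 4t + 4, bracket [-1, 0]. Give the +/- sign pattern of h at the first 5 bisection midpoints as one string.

+-+-+

midpoint -0.5: h = 1.25 > 0 → [-1, -0.5]
midpoint -0.75: h = -0.6875 < 0 → [-0.75, -0.5]
midpoint -0.625: h = 0.328125 > 0 → [-0.75, -0.625]
midpoint -0.6875: h = -0.168 < 0 → [-0.6875, -0.625]
midpoint -0.65625: h = 0.083 > 0 → [-0.6875, -0.65625]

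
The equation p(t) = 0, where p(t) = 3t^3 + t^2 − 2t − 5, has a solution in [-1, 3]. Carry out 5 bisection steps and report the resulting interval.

[1.25, 1.375]

midpoint 1: p = -3 < 0 → [1, 3]
midpoint 2: p = 19 > 0 → [1, 2]
midpoint 1.5: p = 4.375 > 0 → [1, 1.5]
midpoint 1.25: p = -0.0781 < 0 → [1.25, 1.5]
midpoint 1.375: p = 1.9395 > 0 → [1.25, 1.375]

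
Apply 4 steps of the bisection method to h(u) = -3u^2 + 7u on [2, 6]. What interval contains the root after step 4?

[2.25, 2.5]

midpoint 4: h = -20 < 0 → [2, 4]
midpoint 3: h = -6 < 0 → [2, 3]
midpoint 2.5: h = -1.25 < 0 → [2, 2.5]
midpoint 2.25: h = 0.5625 > 0 → [2.25, 2.5]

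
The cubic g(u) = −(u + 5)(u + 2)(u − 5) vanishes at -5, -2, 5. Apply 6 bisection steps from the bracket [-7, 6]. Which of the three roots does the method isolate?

midpoint -0.5: g = 37.125 > 0 → [-0.5, 6]
midpoint 2.75: g = 82.828125 > 0 → [2.75, 6]
midpoint 4.375: g = 37.353516 > 0 → [4.375, 6]
midpoint 5.1875: g = -13.7292 < 0 → [4.375, 5.1875]
midpoint 4.78125: g = 14.5095 > 0 → [4.78125, 5.1875]
midpoint 4.984375: g = 1.0896 > 0 → [4.984375, 5.1875]

5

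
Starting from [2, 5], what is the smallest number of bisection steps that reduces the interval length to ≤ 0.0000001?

Width after n steps is 3/2^n. Need 2^n ≥ 3/0.0000001 = 30000000.
2^24 = 16777216 < 30000000 ≤ 2^25 = 33554432, so n = 25.

25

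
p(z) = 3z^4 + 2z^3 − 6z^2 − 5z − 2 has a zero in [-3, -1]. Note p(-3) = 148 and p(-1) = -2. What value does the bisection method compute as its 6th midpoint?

-1.46875

m = -2, p(m) = 16 (+); new bracket [-2, -1]
m = -1.5, p(m) = 0.4375 (+); new bracket [-1.5, -1]
m = -1.25, p(m) = -1.707031 (−); new bracket [-1.5, -1.25]
m = -1.375, p(m) = -0.9446 (−); new bracket [-1.5, -1.375]
m = -1.4375, p(m) = -0.3418 (−); new bracket [-1.5, -1.4375]
m = -1.46875, p(m) = 0.0244 (+); new bracket [-1.46875, -1.4375]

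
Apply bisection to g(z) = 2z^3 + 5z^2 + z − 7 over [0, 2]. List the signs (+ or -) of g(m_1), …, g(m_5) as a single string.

midpoint 1: g = 1 > 0 → [0, 1]
midpoint 0.5: g = -5 < 0 → [0.5, 1]
midpoint 0.75: g = -2.59375 < 0 → [0.75, 1]
midpoint 0.875: g = -0.957 < 0 → [0.875, 1]
midpoint 0.9375: g = -0.02 < 0 → [0.9375, 1]

+----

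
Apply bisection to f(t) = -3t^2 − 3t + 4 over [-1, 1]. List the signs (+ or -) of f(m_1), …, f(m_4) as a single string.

f(0) = 4 > 0, so the root lies in [0, 1]
f(0.5) = 1.75 > 0, so the root lies in [0.5, 1]
f(0.75) = 0.0625 > 0, so the root lies in [0.75, 1]
f(0.875) = -0.9219 < 0, so the root lies in [0.75, 0.875]

+++-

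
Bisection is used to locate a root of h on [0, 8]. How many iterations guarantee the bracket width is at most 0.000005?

21

Width after n steps is 8/2^n. Need 2^n ≥ 8/0.000005 = 1600000.
2^20 = 1048576 < 1600000 ≤ 2^21 = 2097152, so n = 21.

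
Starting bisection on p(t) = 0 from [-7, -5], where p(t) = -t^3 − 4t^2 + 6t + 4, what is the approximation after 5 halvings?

m = -6, p(m) = 40 (+); new bracket [-6, -5]
m = -5.5, p(m) = 16.375 (+); new bracket [-5.5, -5]
m = -5.25, p(m) = 6.953125 (+); new bracket [-5.25, -5]
m = -5.125, p(m) = 2.7988 (+); new bracket [-5.125, -5]
m = -5.0625, p(m) = 0.8557 (+); new bracket [-5.0625, -5]

-5.0625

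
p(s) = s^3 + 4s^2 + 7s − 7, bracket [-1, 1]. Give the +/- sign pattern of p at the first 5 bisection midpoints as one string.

m = 0, p(m) = -7 (−); new bracket [0, 1]
m = 0.5, p(m) = -2.375 (−); new bracket [0.5, 1]
m = 0.75, p(m) = 0.921875 (+); new bracket [0.5, 0.75]
m = 0.625, p(m) = -0.8184 (−); new bracket [0.625, 0.75]
m = 0.6875, p(m) = 0.0281 (+); new bracket [0.625, 0.6875]

--+-+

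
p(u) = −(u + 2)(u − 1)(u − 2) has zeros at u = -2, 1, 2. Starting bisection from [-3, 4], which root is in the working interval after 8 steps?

-2

p(0.5) = -1.875 < 0, so the root lies in [-3, 0.5]
p(-1.25) = -5.484375 < 0, so the root lies in [-3, -1.25]
p(-2.125) = 1.611328 > 0, so the root lies in [-2.125, -1.25]
p(-1.6875) = -3.0969 < 0, so the root lies in [-2.125, -1.6875]
p(-1.90625) = -1.0643 < 0, so the root lies in [-2.125, -1.90625]
p(-2.015625) = 0.1892 > 0, so the root lies in [-2.015625, -1.90625]
p(-1.9609375) = -0.4581 < 0, so the root lies in [-2.015625, -1.9609375]
p(-1.98828125) = -0.1397 < 0, so the root lies in [-2.015625, -1.98828125]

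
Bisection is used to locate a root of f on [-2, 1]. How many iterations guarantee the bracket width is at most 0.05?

6

Width after n steps is 3/2^n. Need 2^n ≥ 3/0.05 = 60.
2^5 = 32 < 60 ≤ 2^6 = 64, so n = 6.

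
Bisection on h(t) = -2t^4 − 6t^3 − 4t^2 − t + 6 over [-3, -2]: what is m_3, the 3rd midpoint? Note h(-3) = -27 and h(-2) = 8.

-2.375

midpoint -2.5: h = -0.875 < 0 → [-2.5, -2]
midpoint -2.25: h = 5.085938 > 0 → [-2.5, -2.25]
midpoint -2.375: h = 2.558105 > 0 → [-2.5, -2.375]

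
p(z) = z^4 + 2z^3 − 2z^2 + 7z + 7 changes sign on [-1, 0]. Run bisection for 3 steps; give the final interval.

m = -0.5, p(m) = 2.8125 (+); new bracket [-1, -0.5]
m = -0.75, p(m) = 0.097656 (+); new bracket [-1, -0.75]
m = -0.875, p(m) = -1.409912 (−); new bracket [-0.875, -0.75]

[-0.875, -0.75]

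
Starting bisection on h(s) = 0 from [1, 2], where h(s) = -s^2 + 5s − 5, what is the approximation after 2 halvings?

m = 1.5, h(m) = 0.25 (+); new bracket [1, 1.5]
m = 1.25, h(m) = -0.3125 (−); new bracket [1.25, 1.5]

1.25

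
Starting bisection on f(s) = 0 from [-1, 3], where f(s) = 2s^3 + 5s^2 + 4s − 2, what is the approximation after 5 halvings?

m = 1, f(m) = 9 (+); new bracket [-1, 1]
m = 0, f(m) = -2 (−); new bracket [0, 1]
m = 0.5, f(m) = 1.5 (+); new bracket [0, 0.5]
m = 0.25, f(m) = -0.6562 (−); new bracket [0.25, 0.5]
m = 0.375, f(m) = 0.3086 (+); new bracket [0.25, 0.375]

0.375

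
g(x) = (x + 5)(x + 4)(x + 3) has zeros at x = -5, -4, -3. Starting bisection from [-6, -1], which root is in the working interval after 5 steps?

x = -3.5 gives g = -0.375, negative; keep [-3.5, -1]
x = -2.25 gives g = 3.609375, positive; keep [-3.5, -2.25]
x = -2.875 gives g = 0.298828, positive; keep [-3.5, -2.875]
x = -3.1875 gives g = -0.2761, negative; keep [-3.1875, -2.875]
x = -3.03125 gives g = -0.0596, negative; keep [-3.03125, -2.875]

-3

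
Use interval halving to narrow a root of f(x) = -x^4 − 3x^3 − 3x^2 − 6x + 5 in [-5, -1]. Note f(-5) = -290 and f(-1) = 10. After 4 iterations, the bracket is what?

f(-3) = -4 < 0, so the root lies in [-3, -1]
f(-2) = 13 > 0, so the root lies in [-3, -2]
f(-2.5) = 9.0625 > 0, so the root lies in [-3, -2.5]
f(-2.75) = 4.0117 > 0, so the root lies in [-3, -2.75]

[-3, -2.75]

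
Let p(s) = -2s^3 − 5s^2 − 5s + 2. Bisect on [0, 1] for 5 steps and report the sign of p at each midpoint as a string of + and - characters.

-+--+

m = 0.5, p(m) = -2 (−); new bracket [0, 0.5]
m = 0.25, p(m) = 0.40625 (+); new bracket [0.25, 0.5]
m = 0.375, p(m) = -0.683594 (−); new bracket [0.25, 0.375]
m = 0.3125, p(m) = -0.1118 (−); new bracket [0.25, 0.3125]
m = 0.28125, p(m) = 0.1537 (+); new bracket [0.28125, 0.3125]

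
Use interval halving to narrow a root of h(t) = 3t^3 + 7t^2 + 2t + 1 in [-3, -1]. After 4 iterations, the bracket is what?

[-2.125, -2]

h(-2) = 1 > 0, so the root lies in [-3, -2]
h(-2.5) = -7.125 < 0, so the root lies in [-2.5, -2]
h(-2.25) = -2.234375 < 0, so the root lies in [-2.25, -2]
h(-2.125) = -0.4277 < 0, so the root lies in [-2.125, -2]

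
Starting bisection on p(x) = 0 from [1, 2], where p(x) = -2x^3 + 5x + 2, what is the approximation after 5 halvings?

1.78125

p(1.5) = 2.75 > 0, so the root lies in [1.5, 2]
p(1.75) = 0.03125 > 0, so the root lies in [1.75, 2]
p(1.875) = -1.808594 < 0, so the root lies in [1.75, 1.875]
p(1.8125) = -0.8462 < 0, so the root lies in [1.75, 1.8125]
p(1.78125) = -0.397 < 0, so the root lies in [1.75, 1.78125]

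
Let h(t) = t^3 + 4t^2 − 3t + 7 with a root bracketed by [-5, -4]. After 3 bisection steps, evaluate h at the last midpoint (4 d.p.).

0.8301

midpoint -4.5: h = 10.375 > 0 → [-5, -4.5]
midpoint -4.75: h = 4.328125 > 0 → [-5, -4.75]
midpoint -4.875: h = 0.830078 > 0 → [-5, -4.875]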